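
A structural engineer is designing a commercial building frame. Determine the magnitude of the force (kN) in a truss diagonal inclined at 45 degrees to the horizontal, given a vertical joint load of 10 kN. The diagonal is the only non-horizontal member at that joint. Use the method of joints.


At the joint, only the diagonal has a vertical component, so vertical equilibrium gives:
F * sin(45) = 10
F = 10 / sin(45)
= 10 / 0.707107
= 14.14 kN

14.14 kN


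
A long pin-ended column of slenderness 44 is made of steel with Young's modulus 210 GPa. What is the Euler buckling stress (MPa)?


sigma_cr = pi^2 * E / lambda^2
= 9.8696 * 210000.0 / 44^2
= 9.8696 * 210000.0 / 1936
= 1070.5666 MPa

1070.5666 MPa


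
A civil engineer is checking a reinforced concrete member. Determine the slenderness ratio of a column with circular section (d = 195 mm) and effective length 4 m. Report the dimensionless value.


Radius of gyration r = d / 4 = 195 / 4 = 48.75 mm
L_eff = 4000.0 mm
Slenderness ratio = L / r = 4000.0 / 48.75 = 82.05 (dimensionless)

82.05 (dimensionless)


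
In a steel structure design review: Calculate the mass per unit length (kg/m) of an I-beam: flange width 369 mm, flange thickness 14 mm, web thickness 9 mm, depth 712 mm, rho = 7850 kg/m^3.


A_flanges = 2 * 369 * 14 = 10332 mm^2
A_web = (712 - 2 * 14) * 9 = 6156 mm^2
A_total = 10332 + 6156 = 16488 mm^2 = 0.016488 m^2
Weight = rho * A = 7850 * 0.016488 = 129.4308 kg/m

129.4308 kg/m


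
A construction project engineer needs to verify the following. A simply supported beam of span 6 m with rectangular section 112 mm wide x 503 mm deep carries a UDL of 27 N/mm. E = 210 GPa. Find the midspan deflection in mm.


I = 112 * 503^3 / 12 = 1187792918.67 mm^4
L = 6000.0 mm, w = 27 N/mm, E = 210000.0 MPa
delta = 5 * w * L^4 / (384 * E * I)
= 5 * 27 * 6000.0^4 / (384 * 210000.0 * 1187792918.67)
= 1.8266 mm

1.8266 mm


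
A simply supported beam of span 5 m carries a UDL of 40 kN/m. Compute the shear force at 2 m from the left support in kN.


R_A = w * L / 2 = 40 * 5 / 2 = 100.0 kN
V(x) = R_A - w * x = 100.0 - 40 * 2
= 20.0 kN

20.0 kN


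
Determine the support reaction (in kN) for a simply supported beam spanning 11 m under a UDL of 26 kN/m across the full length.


Total load = w * L = 26 * 11 = 286 kN
By symmetry, each reaction R = total / 2 = 286 / 2 = 143.0 kN

143.0 kN


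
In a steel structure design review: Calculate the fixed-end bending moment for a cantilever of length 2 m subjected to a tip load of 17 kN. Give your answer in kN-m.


For a cantilever with a point load at the free end:
M_max = P * L = 17 * 2 = 34 kN-m

34 kN-m


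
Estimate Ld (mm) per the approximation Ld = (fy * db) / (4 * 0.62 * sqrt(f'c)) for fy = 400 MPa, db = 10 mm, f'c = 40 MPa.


Ld = (fy * db) / (4 * 0.62 * sqrt(f'c))
= (400 * 10) / (4 * 0.62 * sqrt(40))
= 4000 / 15.6849
= 255.02 mm

255.02 mm


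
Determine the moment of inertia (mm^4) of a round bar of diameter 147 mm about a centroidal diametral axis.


r = d / 2 = 147 / 2 = 73.5 mm
I = pi * r^4 / 4 = pi * 73.5^4 / 4
= 22921299.6 mm^4

22921299.6 mm^4


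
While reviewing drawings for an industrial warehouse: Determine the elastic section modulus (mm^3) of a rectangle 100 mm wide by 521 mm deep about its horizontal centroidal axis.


S = b * h^2 / 6
= 100 * 521^2 / 6
= 100 * 271441 / 6
= 4524016.67 mm^3

4524016.67 mm^3


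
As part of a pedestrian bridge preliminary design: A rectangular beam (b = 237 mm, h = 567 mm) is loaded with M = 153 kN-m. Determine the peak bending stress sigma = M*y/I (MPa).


I = b * h^3 / 12 = 237 * 567^3 / 12 = 3600114194.25 mm^4
y = h / 2 = 567 / 2 = 283.5 mm
M = 153 kN-m = 153000000.0 N-mm
sigma = M * y / I = 153000000.0 * 283.5 / 3600114194.25
= 12.05 MPa

12.05 MPa


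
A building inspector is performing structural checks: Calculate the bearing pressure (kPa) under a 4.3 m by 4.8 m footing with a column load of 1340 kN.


A = 4.3 * 4.8 = 20.64 m^2
q = P / A = 1340 / 20.64
= 64.9225 kPa

64.9225 kPa


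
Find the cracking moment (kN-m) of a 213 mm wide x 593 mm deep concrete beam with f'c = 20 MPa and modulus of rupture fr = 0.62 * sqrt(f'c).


fr = 0.62 * sqrt(20) = 0.62 * 4.4721 = 2.7727 MPa
I = 213 * 593^3 / 12 = 3701369461.75 mm^4
y_t = 296.5 mm
M_cr = fr * I / y_t = 2.7727 * 3701369461.75 / 296.5 N-mm
= 34.6134 kN-m

34.6134 kN-m


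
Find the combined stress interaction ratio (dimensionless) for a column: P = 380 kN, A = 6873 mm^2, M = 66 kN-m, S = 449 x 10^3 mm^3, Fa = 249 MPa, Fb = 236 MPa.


f_a = P / A = 380000.0 / 6873 = 55.2888 MPa
f_b = M / S = 66000000.0 / 449000.0 = 146.9933 MPa
Ratio = f_a / Fa + f_b / Fb
= 55.2888 / 249 + 146.9933 / 236
= 0.8449 (dimensionless)

0.8449 (dimensionless)


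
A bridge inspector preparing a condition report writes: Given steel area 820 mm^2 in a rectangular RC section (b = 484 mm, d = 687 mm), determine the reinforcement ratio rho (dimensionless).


rho = As / (b * d)
= 820 / (484 * 687)
= 820 / 332508
= 0.002466 (dimensionless)

0.002466 (dimensionless)


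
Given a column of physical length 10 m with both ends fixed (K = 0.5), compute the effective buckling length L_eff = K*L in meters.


L_eff = K * L
= 0.5 * 10
= 5.0 m

5.0 m


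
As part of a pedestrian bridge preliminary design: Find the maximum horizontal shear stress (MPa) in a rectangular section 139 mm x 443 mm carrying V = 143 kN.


A = b * h = 139 * 443 = 61577 mm^2
V = 143 kN = 143000.0 N
tau_max = 1.5 * V / A = 1.5 * 143000.0 / 61577
= 3.4834 MPa

3.4834 MPa


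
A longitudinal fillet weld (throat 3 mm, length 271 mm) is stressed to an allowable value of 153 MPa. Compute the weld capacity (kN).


Strength = throat * length * allowable stress
= 3 * 271 * 153 N
= 124389 N
= 124.39 kN

124.39 kN


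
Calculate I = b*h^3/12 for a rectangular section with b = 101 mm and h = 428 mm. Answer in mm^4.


I = b * h^3 / 12
= 101 * 428^3 / 12
= 101 * 78402752 / 12
= 659889829.33 mm^4

659889829.33 mm^4


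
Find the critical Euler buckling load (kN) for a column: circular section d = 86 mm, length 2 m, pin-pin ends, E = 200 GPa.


I = pi * d^4 / 64 = 2685120.03 mm^4
L = 2000.0 mm
P_cr = pi^2 * E * I / L^2
= 9.8696 * 200000.0 * 2685120.03 / 2000.0^2
= 1325053.62 N = 1325.0536 kN

1325.0536 kN


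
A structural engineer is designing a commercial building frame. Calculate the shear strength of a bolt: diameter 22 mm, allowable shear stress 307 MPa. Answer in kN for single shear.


A = pi * d^2 / 4 = pi * 22^2 / 4 = 380.1327 mm^2
V = f_v * A / 1000 = 307 * 380.1327 / 1000
= 116.7007 kN

116.7007 kN


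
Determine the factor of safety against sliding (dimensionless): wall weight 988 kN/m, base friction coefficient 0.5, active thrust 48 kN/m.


Resisting force = mu * W = 0.5 * 988 = 494.0 kN/m
FOS = Resisting / Driving = 494.0 / 48
= 10.2917 (dimensionless)

10.2917 (dimensionless)


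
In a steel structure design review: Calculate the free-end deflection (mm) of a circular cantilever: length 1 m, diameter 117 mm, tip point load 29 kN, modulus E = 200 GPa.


I = pi * d^4 / 64 = pi * 117^4 / 64 = 9198422.33 mm^4
L = 1000.0 mm, P = 29000.0 N, E = 200000.0 MPa
delta = P * L^3 / (3 * E * I)
= 29000.0 * 1000.0^3 / (3 * 200000.0 * 9198422.33)
= 5.2545 mm

5.2545 mm


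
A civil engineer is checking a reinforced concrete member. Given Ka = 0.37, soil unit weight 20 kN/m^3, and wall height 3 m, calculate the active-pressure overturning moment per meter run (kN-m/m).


Pa = 0.5 * Ka * gamma * H^2
= 0.5 * 0.37 * 20 * 3^2
= 33.3 kN/m
Arm = H / 3 = 3 / 3 = 1.0 m
Mo = Pa * arm = Pa * H / 3 = 33.3 * 3 / 3 = 33.3 kN-m/m

33.3 kN-m/m


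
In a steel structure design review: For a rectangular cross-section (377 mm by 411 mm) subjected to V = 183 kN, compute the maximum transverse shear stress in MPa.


A = b * h = 377 * 411 = 154947 mm^2
V = 183 kN = 183000.0 N
tau_max = 1.5 * V / A = 1.5 * 183000.0 / 154947
= 1.7716 MPa

1.7716 MPa


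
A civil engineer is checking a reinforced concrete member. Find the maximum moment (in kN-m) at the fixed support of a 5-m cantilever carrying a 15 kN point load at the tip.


For a cantilever with a point load at the free end:
M_max = P * L = 15 * 5 = 75 kN-m

75 kN-m


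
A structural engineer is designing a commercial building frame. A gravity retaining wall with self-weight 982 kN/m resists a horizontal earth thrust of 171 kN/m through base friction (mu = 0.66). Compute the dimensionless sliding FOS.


Resisting force = mu * W = 0.66 * 982 = 648.12 kN/m
FOS = Resisting / Driving = 648.12 / 171
= 3.7902 (dimensionless)

3.7902 (dimensionless)


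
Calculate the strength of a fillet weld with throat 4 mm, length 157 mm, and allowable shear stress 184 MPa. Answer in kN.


Strength = throat * length * allowable stress
= 4 * 157 * 184 N
= 115552 N
= 115.55 kN

115.55 kN


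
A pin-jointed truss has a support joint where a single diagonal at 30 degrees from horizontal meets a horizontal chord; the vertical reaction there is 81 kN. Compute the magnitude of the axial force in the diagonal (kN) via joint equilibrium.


At the joint, only the diagonal has a vertical component, so vertical equilibrium gives:
F * sin(30) = 81
F = 81 / sin(30)
= 81 / 0.5
= 162.0 kN

162.0 kN


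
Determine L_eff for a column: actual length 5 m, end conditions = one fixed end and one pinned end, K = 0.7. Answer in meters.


L_eff = K * L
= 0.7 * 5
= 3.5 m

3.5 m


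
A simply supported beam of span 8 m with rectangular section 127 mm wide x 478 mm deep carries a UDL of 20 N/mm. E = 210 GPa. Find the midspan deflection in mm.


I = 127 * 478^3 / 12 = 1155862475.33 mm^4
L = 8000.0 mm, w = 20 N/mm, E = 210000.0 MPa
delta = 5 * w * L^4 / (384 * E * I)
= 5 * 20 * 8000.0^4 / (384 * 210000.0 * 1155862475.33)
= 4.3944 mm

4.3944 mm


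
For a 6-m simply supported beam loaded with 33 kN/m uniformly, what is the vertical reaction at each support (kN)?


Total load = w * L = 33 * 6 = 198 kN
By symmetry, each reaction R = total / 2 = 198 / 2 = 99.0 kN

99.0 kN


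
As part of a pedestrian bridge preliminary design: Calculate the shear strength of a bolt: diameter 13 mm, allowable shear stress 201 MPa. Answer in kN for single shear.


A = pi * d^2 / 4 = pi * 13^2 / 4 = 132.7323 mm^2
V = f_v * A / 1000 = 201 * 132.7323 / 1000
= 26.6792 kN

26.6792 kN


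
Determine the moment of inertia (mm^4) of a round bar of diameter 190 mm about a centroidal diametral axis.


r = d / 2 = 190 / 2 = 95.0 mm
I = pi * r^4 / 4 = pi * 95.0^4 / 4
= 63971171.28 mm^4

63971171.28 mm^4


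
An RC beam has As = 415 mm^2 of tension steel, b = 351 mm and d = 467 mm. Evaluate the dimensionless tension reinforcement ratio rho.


rho = As / (b * d)
= 415 / (351 * 467)
= 415 / 163917
= 0.002532 (dimensionless)

0.002532 (dimensionless)


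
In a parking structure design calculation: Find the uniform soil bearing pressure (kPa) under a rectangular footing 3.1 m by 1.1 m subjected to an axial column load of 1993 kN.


A = 3.1 * 1.1 = 3.41 m^2
q = P / A = 1993 / 3.41
= 584.4575 kPa

584.4575 kPa


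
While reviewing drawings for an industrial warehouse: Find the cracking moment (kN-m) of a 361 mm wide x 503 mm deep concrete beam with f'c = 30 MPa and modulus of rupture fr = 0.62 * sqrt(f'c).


fr = 0.62 * sqrt(30) = 0.62 * 5.4772 = 3.3959 MPa
I = 361 * 503^3 / 12 = 3828511103.92 mm^4
y_t = 251.5 mm
M_cr = fr * I / y_t = 3.3959 * 3828511103.92 / 251.5 N-mm
= 51.6945 kN-m

51.6945 kN-m


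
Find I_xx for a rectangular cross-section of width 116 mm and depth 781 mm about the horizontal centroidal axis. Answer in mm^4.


I = b * h^3 / 12
= 116 * 781^3 / 12
= 116 * 476379541 / 12
= 4605002229.67 mm^4

4605002229.67 mm^4


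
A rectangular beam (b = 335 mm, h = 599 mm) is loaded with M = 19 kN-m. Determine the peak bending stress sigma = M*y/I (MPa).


I = b * h^3 / 12 = 335 * 599^3 / 12 = 5999900222.08 mm^4
y = h / 2 = 599 / 2 = 299.5 mm
M = 19 kN-m = 19000000.0 N-mm
sigma = M * y / I = 19000000.0 * 299.5 / 5999900222.08
= 0.95 MPa

0.95 MPa


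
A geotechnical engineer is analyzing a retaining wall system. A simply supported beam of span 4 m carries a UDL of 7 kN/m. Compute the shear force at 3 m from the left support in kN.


R_A = w * L / 2 = 7 * 4 / 2 = 14.0 kN
V(x) = R_A - w * x = 14.0 - 7 * 3
= -7.0 kN

-7.0 kN


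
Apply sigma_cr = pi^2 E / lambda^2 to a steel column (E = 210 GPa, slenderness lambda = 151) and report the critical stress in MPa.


sigma_cr = pi^2 * E / lambda^2
= 9.8696 * 210000.0 / 151^2
= 9.8696 * 210000.0 / 22801
= 90.9003 MPa

90.9003 MPa


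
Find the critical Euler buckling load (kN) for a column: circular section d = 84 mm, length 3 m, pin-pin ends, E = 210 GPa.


I = pi * d^4 / 64 = 2443920.32 mm^4
L = 3000.0 mm
P_cr = pi^2 * E * I / L^2
= 9.8696 * 210000.0 * 2443920.32 / 3000.0^2
= 562812.29 N = 562.8123 kN

562.8123 kN


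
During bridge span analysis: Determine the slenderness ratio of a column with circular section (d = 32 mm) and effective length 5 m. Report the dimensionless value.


Radius of gyration r = d / 4 = 32 / 4 = 8.0 mm
L_eff = 5000.0 mm
Slenderness ratio = L / r = 5000.0 / 8.0 = 625.0 (dimensionless)

625.0 (dimensionless)


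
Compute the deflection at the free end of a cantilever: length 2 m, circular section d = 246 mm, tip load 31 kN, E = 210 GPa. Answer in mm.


I = pi * d^4 / 64 = pi * 246^4 / 64 = 179767147.47 mm^4
L = 2000.0 mm, P = 31000.0 N, E = 210000.0 MPa
delta = P * L^3 / (3 * E * I)
= 31000.0 * 2000.0^3 / (3 * 210000.0 * 179767147.47)
= 2.1898 mm

2.1898 mm


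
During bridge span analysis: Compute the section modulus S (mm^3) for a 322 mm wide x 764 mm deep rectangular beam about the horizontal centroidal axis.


S = b * h^2 / 6
= 322 * 764^2 / 6
= 322 * 583696 / 6
= 31325018.67 mm^3

31325018.67 mm^3


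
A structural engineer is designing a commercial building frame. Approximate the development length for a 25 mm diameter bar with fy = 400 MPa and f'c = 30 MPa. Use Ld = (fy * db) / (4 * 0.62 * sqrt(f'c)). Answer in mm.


Ld = (fy * db) / (4 * 0.62 * sqrt(f'c))
= (400 * 25) / (4 * 0.62 * sqrt(30))
= 10000 / 13.5835
= 736.19 mm

736.19 mm


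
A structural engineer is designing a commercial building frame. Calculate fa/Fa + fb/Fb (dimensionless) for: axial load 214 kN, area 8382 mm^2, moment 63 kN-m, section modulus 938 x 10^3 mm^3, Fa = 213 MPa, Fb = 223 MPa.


f_a = P / A = 214000.0 / 8382 = 25.5309 MPa
f_b = M / S = 63000000.0 / 938000.0 = 67.1642 MPa
Ratio = f_a / Fa + f_b / Fb
= 25.5309 / 213 + 67.1642 / 223
= 0.421 (dimensionless)

0.421 (dimensionless)


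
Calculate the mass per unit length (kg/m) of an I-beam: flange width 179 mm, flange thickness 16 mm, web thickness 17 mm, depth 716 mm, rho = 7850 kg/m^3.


A_flanges = 2 * 179 * 16 = 5728 mm^2
A_web = (716 - 2 * 16) * 17 = 11628 mm^2
A_total = 5728 + 11628 = 17356 mm^2 = 0.017356 m^2
Weight = rho * A = 7850 * 0.017356 = 136.2446 kg/m

136.2446 kg/m


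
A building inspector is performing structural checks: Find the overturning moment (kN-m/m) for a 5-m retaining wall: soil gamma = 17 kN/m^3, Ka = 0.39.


Pa = 0.5 * Ka * gamma * H^2
= 0.5 * 0.39 * 17 * 5^2
= 82.875 kN/m
Arm = H / 3 = 5 / 3 = 1.6667 m
Mo = Pa * arm = Pa * H / 3 = 82.875 * 5 / 3 = 138.125 kN-m/m

138.125 kN-m/m


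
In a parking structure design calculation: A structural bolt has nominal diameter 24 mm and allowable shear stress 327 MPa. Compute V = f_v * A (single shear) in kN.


A = pi * d^2 / 4 = pi * 24^2 / 4 = 452.3893 mm^2
V = f_v * A / 1000 = 327 * 452.3893 / 1000
= 147.9313 kN

147.9313 kN


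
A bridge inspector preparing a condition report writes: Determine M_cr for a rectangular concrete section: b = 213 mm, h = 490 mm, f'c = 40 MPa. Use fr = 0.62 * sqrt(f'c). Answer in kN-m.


fr = 0.62 * sqrt(40) = 0.62 * 6.3246 = 3.9212 MPa
I = 213 * 490^3 / 12 = 2088269750.0 mm^4
y_t = 245.0 mm
M_cr = fr * I / y_t = 3.9212 * 2088269750.0 / 245.0 N-mm
= 33.4228 kN-m

33.4228 kN-m


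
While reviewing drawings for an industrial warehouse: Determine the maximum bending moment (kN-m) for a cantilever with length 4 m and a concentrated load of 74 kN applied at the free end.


For a cantilever with a point load at the free end:
M_max = P * L = 74 * 4 = 296 kN-m

296 kN-m


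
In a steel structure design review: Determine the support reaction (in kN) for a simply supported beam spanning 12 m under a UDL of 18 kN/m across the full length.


Total load = w * L = 18 * 12 = 216 kN
By symmetry, each reaction R = total / 2 = 216 / 2 = 108.0 kN

108.0 kN


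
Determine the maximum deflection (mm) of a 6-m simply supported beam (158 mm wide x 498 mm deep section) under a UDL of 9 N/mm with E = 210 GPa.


I = 158 * 498^3 / 12 = 1626162228.0 mm^4
L = 6000.0 mm, w = 9 N/mm, E = 210000.0 MPa
delta = 5 * w * L^4 / (384 * E * I)
= 5 * 9 * 6000.0^4 / (384 * 210000.0 * 1626162228.0)
= 0.4447 mm

0.4447 mm


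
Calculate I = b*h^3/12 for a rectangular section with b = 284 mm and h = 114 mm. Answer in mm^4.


I = b * h^3 / 12
= 284 * 114^3 / 12
= 284 * 1481544 / 12
= 35063208.0 mm^4

35063208.0 mm^4


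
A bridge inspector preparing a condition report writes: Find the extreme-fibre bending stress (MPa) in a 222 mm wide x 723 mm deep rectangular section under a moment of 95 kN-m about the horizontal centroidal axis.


I = b * h^3 / 12 = 222 * 723^3 / 12 = 6991761739.5 mm^4
y = h / 2 = 723 / 2 = 361.5 mm
M = 95 kN-m = 95000000.0 N-mm
sigma = M * y / I = 95000000.0 * 361.5 / 6991761739.5
= 4.91 MPa

4.91 MPa


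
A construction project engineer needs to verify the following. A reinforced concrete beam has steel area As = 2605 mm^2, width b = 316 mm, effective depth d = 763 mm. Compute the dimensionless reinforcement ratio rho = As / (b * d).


rho = As / (b * d)
= 2605 / (316 * 763)
= 2605 / 241108
= 0.010804 (dimensionless)

0.010804 (dimensionless)


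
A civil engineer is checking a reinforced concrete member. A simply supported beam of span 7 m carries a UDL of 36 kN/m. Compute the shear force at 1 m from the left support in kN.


R_A = w * L / 2 = 36 * 7 / 2 = 126.0 kN
V(x) = R_A - w * x = 126.0 - 36 * 1
= 90.0 kN

90.0 kN


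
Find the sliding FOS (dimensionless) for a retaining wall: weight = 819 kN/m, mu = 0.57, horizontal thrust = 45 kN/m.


Resisting force = mu * W = 0.57 * 819 = 466.83 kN/m
FOS = Resisting / Driving = 466.83 / 45
= 10.374 (dimensionless)

10.374 (dimensionless)


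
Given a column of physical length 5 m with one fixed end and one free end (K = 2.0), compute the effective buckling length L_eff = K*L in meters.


L_eff = K * L
= 2.0 * 5
= 10.0 m

10.0 m


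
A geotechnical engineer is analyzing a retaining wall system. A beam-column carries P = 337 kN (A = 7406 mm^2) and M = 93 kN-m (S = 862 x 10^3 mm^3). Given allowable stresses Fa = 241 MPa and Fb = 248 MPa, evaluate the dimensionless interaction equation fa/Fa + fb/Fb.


f_a = P / A = 337000.0 / 7406 = 45.5036 MPa
f_b = M / S = 93000000.0 / 862000.0 = 107.8886 MPa
Ratio = f_a / Fa + f_b / Fb
= 45.5036 / 241 + 107.8886 / 248
= 0.6238 (dimensionless)

0.6238 (dimensionless)


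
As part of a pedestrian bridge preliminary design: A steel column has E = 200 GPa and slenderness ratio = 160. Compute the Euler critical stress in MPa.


sigma_cr = pi^2 * E / lambda^2
= 9.8696 * 200000.0 / 160^2
= 9.8696 * 200000.0 / 25600
= 77.1063 MPa

77.1063 MPa


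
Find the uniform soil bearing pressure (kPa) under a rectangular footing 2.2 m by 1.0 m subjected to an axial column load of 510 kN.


A = 2.2 * 1.0 = 2.2 m^2
q = P / A = 510 / 2.2
= 231.8182 kPa

231.8182 kPa


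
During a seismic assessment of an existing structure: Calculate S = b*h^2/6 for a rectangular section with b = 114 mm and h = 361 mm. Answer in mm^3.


S = b * h^2 / 6
= 114 * 361^2 / 6
= 114 * 130321 / 6
= 2476099.0 mm^3

2476099.0 mm^3


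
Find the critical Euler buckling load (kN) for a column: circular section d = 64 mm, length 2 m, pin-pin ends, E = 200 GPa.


I = pi * d^4 / 64 = 823549.66 mm^4
L = 2000.0 mm
P_cr = pi^2 * E * I / L^2
= 9.8696 * 200000.0 * 823549.66 / 2000.0^2
= 406405.47 N = 406.4055 kN

406.4055 kN


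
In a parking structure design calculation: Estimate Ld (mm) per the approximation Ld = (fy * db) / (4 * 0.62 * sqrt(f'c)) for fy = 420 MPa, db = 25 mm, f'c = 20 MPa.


Ld = (fy * db) / (4 * 0.62 * sqrt(f'c))
= (420 * 25) / (4 * 0.62 * sqrt(20))
= 10500 / 11.0909
= 946.72 mm

946.72 mm


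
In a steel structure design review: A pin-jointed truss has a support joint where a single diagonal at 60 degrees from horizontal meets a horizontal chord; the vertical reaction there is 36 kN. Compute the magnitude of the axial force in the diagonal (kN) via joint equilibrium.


At the joint, only the diagonal has a vertical component, so vertical equilibrium gives:
F * sin(60) = 36
F = 36 / sin(60)
= 36 / 0.866025
= 41.57 kN

41.57 kN


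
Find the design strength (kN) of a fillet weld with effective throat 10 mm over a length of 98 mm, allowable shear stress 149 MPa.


Strength = throat * length * allowable stress
= 10 * 98 * 149 N
= 146020 N
= 146.02 kN

146.02 kN


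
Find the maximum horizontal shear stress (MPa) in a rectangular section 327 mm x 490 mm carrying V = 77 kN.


A = b * h = 327 * 490 = 160230 mm^2
V = 77 kN = 77000.0 N
tau_max = 1.5 * V / A = 1.5 * 77000.0 / 160230
= 0.7208 MPa

0.7208 MPa


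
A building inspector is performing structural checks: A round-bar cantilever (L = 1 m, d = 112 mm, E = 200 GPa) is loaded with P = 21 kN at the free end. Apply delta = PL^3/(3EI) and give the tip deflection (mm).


I = pi * d^4 / 64 = pi * 112^4 / 64 = 7723995.1 mm^4
L = 1000.0 mm, P = 21000.0 N, E = 200000.0 MPa
delta = P * L^3 / (3 * E * I)
= 21000.0 * 1000.0^3 / (3 * 200000.0 * 7723995.1)
= 4.5313 mm

4.5313 mm


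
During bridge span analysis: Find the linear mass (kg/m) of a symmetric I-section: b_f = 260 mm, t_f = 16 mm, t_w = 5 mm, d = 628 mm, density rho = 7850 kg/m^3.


A_flanges = 2 * 260 * 16 = 8320 mm^2
A_web = (628 - 2 * 16) * 5 = 2980 mm^2
A_total = 8320 + 2980 = 11300 mm^2 = 0.011300 m^2
Weight = rho * A = 7850 * 0.011300 = 88.705 kg/m

88.705 kg/m


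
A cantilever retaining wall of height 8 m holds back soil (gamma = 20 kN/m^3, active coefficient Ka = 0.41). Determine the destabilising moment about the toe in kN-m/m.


Pa = 0.5 * Ka * gamma * H^2
= 0.5 * 0.41 * 20 * 8^2
= 262.4 kN/m
Arm = H / 3 = 8 / 3 = 2.6667 m
Mo = Pa * arm = Pa * H / 3 = 262.4 * 8 / 3 = 699.7333 kN-m/m

699.7333 kN-m/m


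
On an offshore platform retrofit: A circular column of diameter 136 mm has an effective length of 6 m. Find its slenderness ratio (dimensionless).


Radius of gyration r = d / 4 = 136 / 4 = 34.0 mm
L_eff = 6000.0 mm
Slenderness ratio = L / r = 6000.0 / 34.0 = 176.47 (dimensionless)

176.47 (dimensionless)


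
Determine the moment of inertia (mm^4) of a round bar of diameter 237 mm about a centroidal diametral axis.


r = d / 2 = 237 / 2 = 118.5 mm
I = pi * r^4 / 4 = pi * 118.5^4 / 4
= 154868568.04 mm^4

154868568.04 mm^4


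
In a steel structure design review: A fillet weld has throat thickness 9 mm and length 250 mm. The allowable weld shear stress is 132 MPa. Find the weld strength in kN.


Strength = throat * length * allowable stress
= 9 * 250 * 132 N
= 297000 N
= 297.0 kN

297.0 kN


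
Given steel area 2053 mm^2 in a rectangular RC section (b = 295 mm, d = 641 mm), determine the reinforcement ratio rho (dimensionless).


rho = As / (b * d)
= 2053 / (295 * 641)
= 2053 / 189095
= 0.010857 (dimensionless)

0.010857 (dimensionless)


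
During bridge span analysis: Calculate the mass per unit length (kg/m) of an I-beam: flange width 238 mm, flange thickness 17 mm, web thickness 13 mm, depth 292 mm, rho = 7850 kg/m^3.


A_flanges = 2 * 238 * 17 = 8092 mm^2
A_web = (292 - 2 * 17) * 13 = 3354 mm^2
A_total = 8092 + 3354 = 11446 mm^2 = 0.011446 m^2
Weight = rho * A = 7850 * 0.011446 = 89.8511 kg/m

89.8511 kg/m


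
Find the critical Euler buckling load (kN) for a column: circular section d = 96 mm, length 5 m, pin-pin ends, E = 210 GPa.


I = pi * d^4 / 64 = 4169220.18 mm^4
L = 5000.0 mm
P_cr = pi^2 * E * I / L^2
= 9.8696 * 210000.0 * 4169220.18 / 5000.0^2
= 345647.85 N = 345.6479 kN

345.6479 kN


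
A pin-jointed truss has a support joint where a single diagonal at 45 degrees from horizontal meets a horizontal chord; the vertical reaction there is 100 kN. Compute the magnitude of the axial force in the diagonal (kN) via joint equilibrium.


At the joint, only the diagonal has a vertical component, so vertical equilibrium gives:
F * sin(45) = 100
F = 100 / sin(45)
= 100 / 0.707107
= 141.42 kN

141.42 kN


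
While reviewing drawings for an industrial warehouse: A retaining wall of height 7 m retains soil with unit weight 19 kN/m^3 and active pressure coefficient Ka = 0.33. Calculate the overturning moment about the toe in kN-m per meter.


Pa = 0.5 * Ka * gamma * H^2
= 0.5 * 0.33 * 19 * 7^2
= 153.615 kN/m
Arm = H / 3 = 7 / 3 = 2.3333 m
Mo = Pa * arm = Pa * H / 3 = 153.615 * 7 / 3 = 358.435 kN-m/m

358.435 kN-m/m


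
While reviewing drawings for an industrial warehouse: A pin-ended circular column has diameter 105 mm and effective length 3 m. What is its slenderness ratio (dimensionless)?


Radius of gyration r = d / 4 = 105 / 4 = 26.25 mm
L_eff = 3000.0 mm
Slenderness ratio = L / r = 3000.0 / 26.25 = 114.29 (dimensionless)

114.29 (dimensionless)


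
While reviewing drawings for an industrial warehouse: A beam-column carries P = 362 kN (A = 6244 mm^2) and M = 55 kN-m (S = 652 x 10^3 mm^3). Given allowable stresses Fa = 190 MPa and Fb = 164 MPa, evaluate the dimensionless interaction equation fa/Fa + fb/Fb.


f_a = P / A = 362000.0 / 6244 = 57.9757 MPa
f_b = M / S = 55000000.0 / 652000.0 = 84.3558 MPa
Ratio = f_a / Fa + f_b / Fb
= 57.9757 / 190 + 84.3558 / 164
= 0.8195 (dimensionless)

0.8195 (dimensionless)


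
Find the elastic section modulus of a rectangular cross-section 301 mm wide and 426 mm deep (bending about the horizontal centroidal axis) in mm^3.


S = b * h^2 / 6
= 301 * 426^2 / 6
= 301 * 181476 / 6
= 9104046.0 mm^3

9104046.0 mm^3


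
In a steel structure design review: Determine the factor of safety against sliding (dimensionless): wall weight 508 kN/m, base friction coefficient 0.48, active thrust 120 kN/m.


Resisting force = mu * W = 0.48 * 508 = 243.84 kN/m
FOS = Resisting / Driving = 243.84 / 120
= 2.032 (dimensionless)

2.032 (dimensionless)


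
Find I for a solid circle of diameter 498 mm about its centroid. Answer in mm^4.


r = d / 2 = 498 / 2 = 249.0 mm
I = pi * r^4 / 4 = pi * 249.0^4 / 4
= 3019167930.26 mm^4

3019167930.26 mm^4


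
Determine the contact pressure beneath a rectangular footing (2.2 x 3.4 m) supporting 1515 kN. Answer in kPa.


A = 2.2 * 3.4 = 7.48 m^2
q = P / A = 1515 / 7.48
= 202.5401 kPa

202.5401 kPa


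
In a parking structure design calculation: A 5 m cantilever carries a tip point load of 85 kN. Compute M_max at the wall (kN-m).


For a cantilever with a point load at the free end:
M_max = P * L = 85 * 5 = 425 kN-m

425 kN-m


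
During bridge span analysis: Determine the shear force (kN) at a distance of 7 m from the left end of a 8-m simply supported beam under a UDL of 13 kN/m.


R_A = w * L / 2 = 13 * 8 / 2 = 52.0 kN
V(x) = R_A - w * x = 52.0 - 13 * 7
= -39.0 kN

-39.0 kN


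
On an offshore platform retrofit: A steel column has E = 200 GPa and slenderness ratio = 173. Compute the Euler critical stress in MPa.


sigma_cr = pi^2 * E / lambda^2
= 9.8696 * 200000.0 / 173^2
= 9.8696 * 200000.0 / 29929
= 65.9535 MPa

65.9535 MPa


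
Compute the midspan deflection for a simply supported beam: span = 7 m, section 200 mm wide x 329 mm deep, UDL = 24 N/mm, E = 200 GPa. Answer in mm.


I = 200 * 329^3 / 12 = 593521483.33 mm^4
L = 7000.0 mm, w = 24 N/mm, E = 200000.0 MPa
delta = 5 * w * L^4 / (384 * E * I)
= 5 * 24 * 7000.0^4 / (384 * 200000.0 * 593521483.33)
= 6.3209 mm

6.3209 mm


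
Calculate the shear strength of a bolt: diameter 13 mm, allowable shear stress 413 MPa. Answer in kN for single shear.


A = pi * d^2 / 4 = pi * 13^2 / 4 = 132.7323 mm^2
V = f_v * A / 1000 = 413 * 132.7323 / 1000
= 54.8184 kN

54.8184 kN


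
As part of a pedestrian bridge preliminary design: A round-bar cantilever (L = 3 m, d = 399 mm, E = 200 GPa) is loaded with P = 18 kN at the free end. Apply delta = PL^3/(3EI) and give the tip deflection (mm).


I = pi * d^4 / 64 = pi * 399^4 / 64 = 1244117736.22 mm^4
L = 3000.0 mm, P = 18000.0 N, E = 200000.0 MPa
delta = P * L^3 / (3 * E * I)
= 18000.0 * 3000.0^3 / (3 * 200000.0 * 1244117736.22)
= 0.6511 mm

0.6511 mm


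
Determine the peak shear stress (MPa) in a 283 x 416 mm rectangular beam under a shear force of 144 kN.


A = b * h = 283 * 416 = 117728 mm^2
V = 144 kN = 144000.0 N
tau_max = 1.5 * V / A = 1.5 * 144000.0 / 117728
= 1.8347 MPa

1.8347 MPa


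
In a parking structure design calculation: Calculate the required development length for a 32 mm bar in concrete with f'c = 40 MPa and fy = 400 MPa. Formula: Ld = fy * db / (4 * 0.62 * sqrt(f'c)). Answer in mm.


Ld = (fy * db) / (4 * 0.62 * sqrt(f'c))
= (400 * 32) / (4 * 0.62 * sqrt(40))
= 12800 / 15.6849
= 816.07 mm

816.07 mm


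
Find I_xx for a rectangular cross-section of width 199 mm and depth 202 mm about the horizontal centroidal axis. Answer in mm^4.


I = b * h^3 / 12
= 199 * 202^3 / 12
= 199 * 8242408 / 12
= 136686599.33 mm^4

136686599.33 mm^4


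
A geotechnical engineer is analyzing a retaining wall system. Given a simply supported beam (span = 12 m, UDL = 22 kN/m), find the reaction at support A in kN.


Total load = w * L = 22 * 12 = 264 kN
By symmetry, each reaction R = total / 2 = 264 / 2 = 132.0 kN

132.0 kN


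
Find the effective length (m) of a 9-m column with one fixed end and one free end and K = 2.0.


L_eff = K * L
= 2.0 * 9
= 18.0 m

18.0 m


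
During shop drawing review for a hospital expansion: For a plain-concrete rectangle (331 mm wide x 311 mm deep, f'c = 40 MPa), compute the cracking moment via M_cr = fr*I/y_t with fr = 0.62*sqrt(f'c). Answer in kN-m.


fr = 0.62 * sqrt(40) = 0.62 * 6.3246 = 3.9212 MPa
I = 331 * 311^3 / 12 = 829713038.42 mm^4
y_t = 155.5 mm
M_cr = fr * I / y_t = 3.9212 * 829713038.42 / 155.5 N-mm
= 20.9228 kN-m

20.9228 kN-m


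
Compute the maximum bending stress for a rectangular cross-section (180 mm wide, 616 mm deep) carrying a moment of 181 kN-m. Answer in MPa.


I = b * h^3 / 12 = 180 * 616^3 / 12 = 3506173440.0 mm^4
y = h / 2 = 616 / 2 = 308.0 mm
M = 181 kN-m = 181000000.0 N-mm
sigma = M * y / I = 181000000.0 * 308.0 / 3506173440.0
= 15.9 MPa

15.9 MPa


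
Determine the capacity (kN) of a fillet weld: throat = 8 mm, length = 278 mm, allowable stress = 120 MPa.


Strength = throat * length * allowable stress
= 8 * 278 * 120 N
= 266880 N
= 266.88 kN

266.88 kN


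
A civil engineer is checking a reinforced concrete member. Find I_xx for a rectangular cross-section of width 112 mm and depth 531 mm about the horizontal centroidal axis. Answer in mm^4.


I = b * h^3 / 12
= 112 * 531^3 / 12
= 112 * 149721291 / 12
= 1397398716.0 mm^4

1397398716.0 mm^4


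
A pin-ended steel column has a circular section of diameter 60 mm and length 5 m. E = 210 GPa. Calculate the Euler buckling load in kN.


I = pi * d^4 / 64 = 636172.51 mm^4
L = 5000.0 mm
P_cr = pi^2 * E * I / L^2
= 9.8696 * 210000.0 * 636172.51 / 5000.0^2
= 52741.68 N = 52.7417 kN

52.7417 kN


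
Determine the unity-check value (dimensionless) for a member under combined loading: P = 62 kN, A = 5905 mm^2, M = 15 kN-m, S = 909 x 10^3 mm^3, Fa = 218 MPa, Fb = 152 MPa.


f_a = P / A = 62000.0 / 5905 = 10.4996 MPa
f_b = M / S = 15000000.0 / 909000.0 = 16.5017 MPa
Ratio = f_a / Fa + f_b / Fb
= 10.4996 / 218 + 16.5017 / 152
= 0.1567 (dimensionless)

0.1567 (dimensionless)


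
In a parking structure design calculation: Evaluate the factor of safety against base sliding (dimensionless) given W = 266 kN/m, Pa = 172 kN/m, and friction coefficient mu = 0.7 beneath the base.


Resisting force = mu * W = 0.7 * 266 = 186.2 kN/m
FOS = Resisting / Driving = 186.2 / 172
= 1.0826 (dimensionless)

1.0826 (dimensionless)


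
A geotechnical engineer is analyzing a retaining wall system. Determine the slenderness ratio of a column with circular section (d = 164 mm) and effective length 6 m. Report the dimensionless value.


Radius of gyration r = d / 4 = 164 / 4 = 41.0 mm
L_eff = 6000.0 mm
Slenderness ratio = L / r = 6000.0 / 41.0 = 146.34 (dimensionless)

146.34 (dimensionless)


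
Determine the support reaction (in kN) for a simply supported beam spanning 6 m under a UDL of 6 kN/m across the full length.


Total load = w * L = 6 * 6 = 36 kN
By symmetry, each reaction R = total / 2 = 36 / 2 = 18.0 kN

18.0 kN


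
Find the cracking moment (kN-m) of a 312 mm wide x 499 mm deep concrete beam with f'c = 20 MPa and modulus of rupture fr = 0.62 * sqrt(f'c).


fr = 0.62 * sqrt(20) = 0.62 * 4.4721 = 2.7727 MPa
I = 312 * 499^3 / 12 = 3230538974.0 mm^4
y_t = 249.5 mm
M_cr = fr * I / y_t = 2.7727 * 3230538974.0 / 249.5 N-mm
= 35.9014 kN-m

35.9014 kN-m


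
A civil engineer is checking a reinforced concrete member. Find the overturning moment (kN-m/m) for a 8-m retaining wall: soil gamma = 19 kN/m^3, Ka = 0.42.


Pa = 0.5 * Ka * gamma * H^2
= 0.5 * 0.42 * 19 * 8^2
= 255.36 kN/m
Arm = H / 3 = 8 / 3 = 2.6667 m
Mo = Pa * arm = Pa * H / 3 = 255.36 * 8 / 3 = 680.96 kN-m/m

680.96 kN-m/m


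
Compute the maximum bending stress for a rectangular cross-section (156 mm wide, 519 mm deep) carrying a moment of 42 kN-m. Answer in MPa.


I = b * h^3 / 12 = 156 * 519^3 / 12 = 1817378667.0 mm^4
y = h / 2 = 519 / 2 = 259.5 mm
M = 42 kN-m = 42000000.0 N-mm
sigma = M * y / I = 42000000.0 * 259.5 / 1817378667.0
= 6.0 MPa

6.0 MPa


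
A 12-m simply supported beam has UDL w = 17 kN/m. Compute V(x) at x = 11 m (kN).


R_A = w * L / 2 = 17 * 12 / 2 = 102.0 kN
V(x) = R_A - w * x = 102.0 - 17 * 11
= -85.0 kN

-85.0 kN


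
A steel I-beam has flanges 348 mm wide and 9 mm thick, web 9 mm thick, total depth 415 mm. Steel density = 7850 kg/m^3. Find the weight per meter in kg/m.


A_flanges = 2 * 348 * 9 = 6264 mm^2
A_web = (415 - 2 * 9) * 9 = 3573 mm^2
A_total = 6264 + 3573 = 9837 mm^2 = 0.009837 m^2
Weight = rho * A = 7850 * 0.009837 = 77.2204 kg/m

77.2204 kg/m


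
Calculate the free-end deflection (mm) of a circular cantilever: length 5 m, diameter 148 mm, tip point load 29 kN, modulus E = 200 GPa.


I = pi * d^4 / 64 = pi * 148^4 / 64 = 23551401.72 mm^4
L = 5000.0 mm, P = 29000.0 N, E = 200000.0 MPa
delta = P * L^3 / (3 * E * I)
= 29000.0 * 5000.0^3 / (3 * 200000.0 * 23551401.72)
= 256.5311 mm

256.5311 mm


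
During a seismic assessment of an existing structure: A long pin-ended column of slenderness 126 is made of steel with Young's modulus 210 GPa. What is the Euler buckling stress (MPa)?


sigma_cr = pi^2 * E / lambda^2
= 9.8696 * 210000.0 / 126^2
= 9.8696 * 210000.0 / 15876
= 130.5503 MPa

130.5503 MPa


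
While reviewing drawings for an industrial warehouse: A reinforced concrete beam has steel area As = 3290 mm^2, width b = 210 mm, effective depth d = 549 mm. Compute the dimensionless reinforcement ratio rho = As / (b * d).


rho = As / (b * d)
= 3290 / (210 * 549)
= 3290 / 115290
= 0.028537 (dimensionless)

0.028537 (dimensionless)


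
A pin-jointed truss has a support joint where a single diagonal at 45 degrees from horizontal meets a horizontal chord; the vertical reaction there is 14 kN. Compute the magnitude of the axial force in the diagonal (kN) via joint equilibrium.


At the joint, only the diagonal has a vertical component, so vertical equilibrium gives:
F * sin(45) = 14
F = 14 / sin(45)
= 14 / 0.707107
= 19.8 kN

19.8 kN


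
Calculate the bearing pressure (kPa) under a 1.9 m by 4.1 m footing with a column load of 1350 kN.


A = 1.9 * 4.1 = 7.79 m^2
q = P / A = 1350 / 7.79
= 173.2991 kPa

173.2991 kPa


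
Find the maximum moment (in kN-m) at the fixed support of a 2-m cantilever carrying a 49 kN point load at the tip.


For a cantilever with a point load at the free end:
M_max = P * L = 49 * 2 = 98 kN-m

98 kN-m


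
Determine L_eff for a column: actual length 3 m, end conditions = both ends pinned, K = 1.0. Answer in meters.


L_eff = K * L
= 1.0 * 3
= 3.0 m

3.0 m


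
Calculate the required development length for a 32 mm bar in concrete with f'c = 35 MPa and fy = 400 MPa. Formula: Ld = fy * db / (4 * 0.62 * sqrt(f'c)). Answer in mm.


Ld = (fy * db) / (4 * 0.62 * sqrt(f'c))
= (400 * 32) / (4 * 0.62 * sqrt(35))
= 12800 / 14.6719
= 872.42 mm

872.42 mm


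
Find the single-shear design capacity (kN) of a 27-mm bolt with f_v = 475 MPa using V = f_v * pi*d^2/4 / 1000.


A = pi * d^2 / 4 = pi * 27^2 / 4 = 572.5553 mm^2
V = f_v * A / 1000 = 475 * 572.5553 / 1000
= 271.9637 kN

271.9637 kN


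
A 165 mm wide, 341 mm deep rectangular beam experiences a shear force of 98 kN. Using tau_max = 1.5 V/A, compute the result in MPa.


A = b * h = 165 * 341 = 56265 mm^2
V = 98 kN = 98000.0 N
tau_max = 1.5 * V / A = 1.5 * 98000.0 / 56265
= 2.6126 MPa

2.6126 MPa


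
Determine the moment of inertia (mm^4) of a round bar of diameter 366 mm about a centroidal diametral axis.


r = d / 2 = 366 / 2 = 183.0 mm
I = pi * r^4 / 4 = pi * 183.0^4 / 4
= 880834345.46 mm^4

880834345.46 mm^4


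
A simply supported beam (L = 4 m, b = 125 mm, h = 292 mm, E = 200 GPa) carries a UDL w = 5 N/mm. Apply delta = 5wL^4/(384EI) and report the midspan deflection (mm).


I = 125 * 292^3 / 12 = 259344666.67 mm^4
L = 4000.0 mm, w = 5 N/mm, E = 200000.0 MPa
delta = 5 * w * L^4 / (384 * E * I)
= 5 * 5 * 4000.0^4 / (384 * 200000.0 * 259344666.67)
= 0.3213 mm

0.3213 mm


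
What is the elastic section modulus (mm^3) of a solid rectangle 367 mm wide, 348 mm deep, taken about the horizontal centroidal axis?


S = b * h^2 / 6
= 367 * 348^2 / 6
= 367 * 121104 / 6
= 7407528.0 mm^3

7407528.0 mm^3


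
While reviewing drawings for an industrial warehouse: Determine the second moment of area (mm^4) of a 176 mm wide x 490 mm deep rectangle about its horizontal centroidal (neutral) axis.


I = b * h^3 / 12
= 176 * 490^3 / 12
= 176 * 117649000 / 12
= 1725518666.67 mm^4

1725518666.67 mm^4


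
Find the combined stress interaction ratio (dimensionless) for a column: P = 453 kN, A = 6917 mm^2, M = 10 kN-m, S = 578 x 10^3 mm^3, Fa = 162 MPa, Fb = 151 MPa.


f_a = P / A = 453000.0 / 6917 = 65.4908 MPa
f_b = M / S = 10000000.0 / 578000.0 = 17.301 MPa
Ratio = f_a / Fa + f_b / Fb
= 65.4908 / 162 + 17.301 / 151
= 0.5188 (dimensionless)

0.5188 (dimensionless)


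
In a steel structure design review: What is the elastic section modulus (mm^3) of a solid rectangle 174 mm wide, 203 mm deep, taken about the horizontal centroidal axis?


S = b * h^2 / 6
= 174 * 203^2 / 6
= 174 * 41209 / 6
= 1195061.0 mm^3

1195061.0 mm^3


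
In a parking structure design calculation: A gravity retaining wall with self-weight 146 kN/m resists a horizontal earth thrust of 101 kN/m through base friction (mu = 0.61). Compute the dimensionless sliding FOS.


Resisting force = mu * W = 0.61 * 146 = 89.06 kN/m
FOS = Resisting / Driving = 89.06 / 101
= 0.8818 (dimensionless)

0.8818 (dimensionless)


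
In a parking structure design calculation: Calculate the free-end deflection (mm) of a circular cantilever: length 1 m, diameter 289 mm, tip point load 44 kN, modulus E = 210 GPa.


I = pi * d^4 / 64 = pi * 289^4 / 64 = 342421692.65 mm^4
L = 1000.0 mm, P = 44000.0 N, E = 210000.0 MPa
delta = P * L^3 / (3 * E * I)
= 44000.0 * 1000.0^3 / (3 * 210000.0 * 342421692.65)
= 0.204 mm

0.204 mm
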